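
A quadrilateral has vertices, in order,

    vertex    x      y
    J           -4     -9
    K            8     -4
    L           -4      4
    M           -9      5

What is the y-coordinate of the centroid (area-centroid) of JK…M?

Apply the surveyor's formula. First the cross-terms c_i = x_i·y_{i+1} − x_{i+1}·y_i:
  88, 16, 16, 101  ⇒  2A = 221, A = 110.5.
Then Σ (y_i + y_{i+1})·c_i = -1404, so ȳ = -1404 / (6·110.5) = -36/17.

-36/17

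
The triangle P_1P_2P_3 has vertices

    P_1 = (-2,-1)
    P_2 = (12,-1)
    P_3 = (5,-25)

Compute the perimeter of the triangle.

64

|P_1P_2| = √((14)² + (0)²) = √196 = 14
|P_2P_3| = √((-7)² + (-24)²) = √625 = 25
|P_3P_1| = √((-7)² + (24)²) = √625 = 25
Perimeter = 14 + 25 + 25 = 64.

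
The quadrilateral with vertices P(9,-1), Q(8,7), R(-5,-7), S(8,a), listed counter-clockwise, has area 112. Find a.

Write out the shoelace sum; only the two edges meeting at S involve a:
2·Area = [((-5)·a − 8·(-7)) + (8·(-1) − 9·a)] + 50
       = -14·a + 98 = 224
⇒ a = -9.

-9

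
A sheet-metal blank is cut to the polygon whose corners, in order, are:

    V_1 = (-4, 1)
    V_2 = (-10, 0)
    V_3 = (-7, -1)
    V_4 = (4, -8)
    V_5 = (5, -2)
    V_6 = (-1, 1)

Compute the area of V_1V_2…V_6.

V_1→V_2: (-4)(0) − (-10)(1) = 10
V_2→V_3: (-10)(-1) − (-7)(0) = 10
V_3→V_4: (-7)(-8) − (4)(-1) = 60
V_4→V_5: (4)(-2) − (5)(-8) = 32
V_5→V_6: (5)(1) − (-1)(-2) = 3
V_6→V_1: (-1)(1) − (-4)(1) = 3
Σ = 118
Area = |Σ|/2 = 59.

59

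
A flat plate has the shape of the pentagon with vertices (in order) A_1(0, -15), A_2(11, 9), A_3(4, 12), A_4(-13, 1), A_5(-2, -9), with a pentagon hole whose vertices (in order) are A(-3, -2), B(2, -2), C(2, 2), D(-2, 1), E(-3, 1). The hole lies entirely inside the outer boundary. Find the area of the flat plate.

268

Outer boundary:
Σ = (165) + (96) + (160) + (119) + (30) = 570
Area = |Σ|/2 = 285.
Hole:
Σ = (10) + (8) + (6) + (1) + (9) = 34
Area = |Σ|/2 = 17.
Net area = 285 − 17 = 268.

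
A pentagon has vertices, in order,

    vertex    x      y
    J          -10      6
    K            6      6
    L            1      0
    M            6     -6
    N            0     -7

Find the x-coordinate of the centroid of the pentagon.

Apply the surveyor's formula. First the cross-terms c_i = x_i·y_{i+1} − x_{i+1}·y_i:
  -96, -6, -6, -42, -70  ⇒  2A = -220, A = -110.
Then Σ (x_i + x_{i+1})·c_i = 748, so x̄ = 748 / (6·(-110)) = -17/15.

-17/15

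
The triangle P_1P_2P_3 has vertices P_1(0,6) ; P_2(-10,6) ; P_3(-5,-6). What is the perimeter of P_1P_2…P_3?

36

|P_1P_2| = √((-10)² + (0)²) = √100 = 10
|P_2P_3| = √((5)² + (-12)²) = √169 = 13
|P_3P_1| = √((5)² + (12)²) = √169 = 13
Perimeter = 10 + 13 + 13 = 36.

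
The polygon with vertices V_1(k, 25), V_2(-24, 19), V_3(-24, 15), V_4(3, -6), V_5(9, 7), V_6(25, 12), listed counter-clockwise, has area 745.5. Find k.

9

The doubled signed area Σ (x_i y_{i+1} − x_{i+1} y_i) is linear in k.
With k=0 it equals 1428; the coefficient of k is 7 (from the two edges through V_1).
So 7·k + 1428 = 2·745.5 = 1491 ⇒ k = 9.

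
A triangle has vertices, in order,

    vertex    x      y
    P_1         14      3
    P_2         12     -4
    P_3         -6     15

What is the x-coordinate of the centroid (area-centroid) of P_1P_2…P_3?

20/3

Apply Gauss's area formula. First the cross-terms c_i = x_i·y_{i+1} − x_{i+1}·y_i:
  -92, 156, -228  ⇒  2A = -164, A = -82.
Then Σ (x_i + x_{i+1})·c_i = -3280, so x̄ = -3280 / (6·(-82)) = 20/3.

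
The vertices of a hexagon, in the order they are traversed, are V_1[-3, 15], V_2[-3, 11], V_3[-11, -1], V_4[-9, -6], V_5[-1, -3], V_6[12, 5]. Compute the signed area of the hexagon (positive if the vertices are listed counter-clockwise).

Σ = (12) + (124) + (57) + (21) + (31) + (195) = 440
Signed area = Σ/2 = 220 (positive ⇒ counter-clockwise traversal).

220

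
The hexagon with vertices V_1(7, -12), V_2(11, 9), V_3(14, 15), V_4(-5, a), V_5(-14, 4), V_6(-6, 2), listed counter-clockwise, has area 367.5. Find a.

The doubled signed area Σ (x_i y_{i+1} − x_{i+1} y_i) is linear in a.
With a=0 it equals 343; the coefficient of a is 28 (from the two edges through V_4).
So 28·a + 343 = 2·367.5 = 735 ⇒ a = 14.

14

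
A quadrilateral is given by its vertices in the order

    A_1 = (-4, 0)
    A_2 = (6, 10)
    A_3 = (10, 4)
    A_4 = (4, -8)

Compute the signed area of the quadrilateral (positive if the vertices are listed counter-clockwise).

Apply the shoelace (surveyor's) formula: 2A = Σ (x_i·y_{i+1} − x_{i+1}·y_i), indices taken mod 4.
Σ = (-40) + (-76) + (-96) + (-32) = -244
Signed area = Σ/2 = -122 (negative ⇒ clockwise traversal).

-122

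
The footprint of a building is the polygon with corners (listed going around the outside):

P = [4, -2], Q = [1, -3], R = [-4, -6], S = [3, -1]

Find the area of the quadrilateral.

Apply the surveyor's formula: 2A = Σ (x_i·y_{i+1} − x_{i+1}·y_i), indices taken mod 4.
P→Q: (4)(-3) − (1)(-2) = -10
Q→R: (1)(-6) − (-4)(-3) = -18
R→S: (-4)(-1) − (3)(-6) = 22
S→P: (3)(-2) − (4)(-1) = -2
Σ = -8
Area = |Σ|/2 = 4.

4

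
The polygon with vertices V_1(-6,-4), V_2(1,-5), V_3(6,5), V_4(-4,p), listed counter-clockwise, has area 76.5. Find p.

The doubled signed area Σ (x_i y_{i+1} − x_{i+1} y_i) is linear in p.
With p=0 it equals 105; the coefficient of p is 12 (from the two edges through V_4).
So 12·p + 105 = 2·76.5 = 153 ⇒ p = 4.

4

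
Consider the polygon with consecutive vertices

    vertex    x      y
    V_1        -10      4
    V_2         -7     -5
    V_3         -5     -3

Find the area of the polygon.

12

Apply the shoelace (surveyor's) formula: 2A = Σ (x_i·y_{i+1} − x_{i+1}·y_i), indices taken mod 3.
Σ = (78) + (-4) + (-50) = 24
Area = |Σ|/2 = 12.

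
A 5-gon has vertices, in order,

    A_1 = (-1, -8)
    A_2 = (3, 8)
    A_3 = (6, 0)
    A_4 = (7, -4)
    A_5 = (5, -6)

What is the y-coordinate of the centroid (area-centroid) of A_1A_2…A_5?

Apply the shoelace (surveyor's) formula. First the cross-terms c_i = x_i·y_{i+1} − x_{i+1}·y_i:
  16, -48, -24, -22, -46  ⇒  2A = -124, A = -62.
Then Σ (y_i + y_{i+1})·c_i = 576, so ȳ = 576 / (6·(-62)) = -48/31.

-48/31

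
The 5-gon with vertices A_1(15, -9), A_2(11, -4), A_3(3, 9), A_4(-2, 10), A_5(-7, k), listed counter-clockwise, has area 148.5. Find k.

2

The doubled signed area Σ (x_i y_{i+1} − x_{i+1} y_i) is linear in k.
With k=0 it equals 331; the coefficient of k is -17 (from the two edges through A_5).
So -17·k + 331 = 2·148.5 = 297 ⇒ k = 2.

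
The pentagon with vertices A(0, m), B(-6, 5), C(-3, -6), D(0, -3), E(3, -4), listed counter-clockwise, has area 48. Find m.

The doubled signed area Σ (x_i y_{i+1} − x_{i+1} y_i) is linear in m.
With m=0 it equals 69; the coefficient of m is 9 (from the two edges through A).
So 9·m + 69 = 2·48 = 96 ⇒ m = 3.

3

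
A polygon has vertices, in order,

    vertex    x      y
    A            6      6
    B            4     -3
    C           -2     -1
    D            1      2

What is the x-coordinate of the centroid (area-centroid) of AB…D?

479/183

Apply the surveyor's formula. First the cross-terms c_i = x_i·y_{i+1} − x_{i+1}·y_i:
  -42, -10, -3, -6  ⇒  2A = -61, A = -30.5.
Then Σ (x_i + x_{i+1})·c_i = -479, so x̄ = -479 / (6·(-30.5)) = 479/183.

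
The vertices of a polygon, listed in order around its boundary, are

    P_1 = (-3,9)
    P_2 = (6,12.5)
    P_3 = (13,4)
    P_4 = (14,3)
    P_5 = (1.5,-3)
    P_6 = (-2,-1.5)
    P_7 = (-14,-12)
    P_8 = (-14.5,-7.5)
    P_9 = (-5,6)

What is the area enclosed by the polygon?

259.625

Apply Gauss's area formula: 2A = Σ (x_i·y_{i+1} − x_{i+1}·y_i), indices taken mod 9.
Σ = (-91.5) + (-138.5) + (-17) + (-46.5) + (-8.25) + (3) + (-69) + (-124.5) + (-27) = -519.25
Area = |Σ|/2 = 259.625.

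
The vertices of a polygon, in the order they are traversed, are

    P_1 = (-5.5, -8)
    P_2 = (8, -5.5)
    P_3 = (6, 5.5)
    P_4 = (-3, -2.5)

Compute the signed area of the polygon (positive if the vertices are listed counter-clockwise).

Σ = (94.25) + (77) + (1.5) + (10.25) = 183
Signed area = Σ/2 = 91.5 (positive ⇒ counter-clockwise traversal).

91.5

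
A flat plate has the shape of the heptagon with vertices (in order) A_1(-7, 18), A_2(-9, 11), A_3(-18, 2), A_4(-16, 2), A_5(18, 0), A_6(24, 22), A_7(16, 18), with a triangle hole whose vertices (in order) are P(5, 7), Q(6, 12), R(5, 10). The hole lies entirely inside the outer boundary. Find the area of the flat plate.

Outer boundary:
Σ = (85) + (180) + (-4) + (-36) + (396) + (80) + (414) = 1115
Area = |Σ|/2 = 557.5.
Hole:
Apply Gauss's area formula: 2A = Σ (x_i·y_{i+1} − x_{i+1}·y_i), indices taken mod 3.
Cross-terms: 18, 0, -15  ⇒  Σ = 3
Area = |Σ|/2 = 1.5.
Net area = 557.5 − 1.5 = 556.

556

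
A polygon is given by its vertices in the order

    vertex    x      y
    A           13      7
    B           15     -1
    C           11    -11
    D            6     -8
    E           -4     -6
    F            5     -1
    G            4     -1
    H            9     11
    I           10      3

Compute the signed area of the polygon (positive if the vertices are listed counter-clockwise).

-164

Apply Gauss's area formula: 2A = Σ (x_i·y_{i+1} − x_{i+1}·y_i), indices taken mod 9.
A→B: (13)(-1) − (15)(7) = -118
B→C: (15)(-11) − (11)(-1) = -154
C→D: (11)(-8) − (6)(-11) = -22
D→E: (6)(-6) − (-4)(-8) = -68
E→F: (-4)(-1) − (5)(-6) = 34
F→G: (5)(-1) − (4)(-1) = -1
G→H: (4)(11) − (9)(-1) = 53
H→I: (9)(3) − (10)(11) = -83
I→A: (10)(7) − (13)(3) = 31
Σ = -328
Signed area = Σ/2 = -164 (negative ⇒ clockwise traversal).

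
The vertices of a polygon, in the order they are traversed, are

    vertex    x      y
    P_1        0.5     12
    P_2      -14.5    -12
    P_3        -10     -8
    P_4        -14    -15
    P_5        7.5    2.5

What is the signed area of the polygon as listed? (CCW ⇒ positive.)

184.125

Apply the surveyor's formula: 2A = Σ (x_i·y_{i+1} − x_{i+1}·y_i), indices taken mod 5.
Σ = (168) + (-4) + (38) + (77.5) + (88.75) = 368.25
Signed area = Σ/2 = 184.125 (positive ⇒ counter-clockwise traversal).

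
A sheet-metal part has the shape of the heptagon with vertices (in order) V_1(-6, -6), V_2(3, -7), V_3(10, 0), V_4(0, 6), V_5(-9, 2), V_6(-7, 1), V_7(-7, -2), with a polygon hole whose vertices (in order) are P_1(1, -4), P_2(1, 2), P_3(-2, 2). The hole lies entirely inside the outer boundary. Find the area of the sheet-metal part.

141

Outer boundary:
Cross-terms: 60, 70, 60, 54, 5, 21, 30  ⇒  Σ = 300
Area = |Σ|/2 = 150.
Hole:
Σ = (6) + (6) + (6) = 18
Area = |Σ|/2 = 9.
Net area = 150 − 9 = 141.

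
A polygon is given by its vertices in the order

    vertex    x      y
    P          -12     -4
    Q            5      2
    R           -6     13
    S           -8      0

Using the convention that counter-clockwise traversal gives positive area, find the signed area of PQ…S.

104.5

Apply the shoelace formula: 2A = Σ (x_i·y_{i+1} − x_{i+1}·y_i), indices taken mod 4.
Σ = (-4) + (77) + (104) + (32) = 209
Signed area = Σ/2 = 104.5 (positive ⇒ counter-clockwise traversal).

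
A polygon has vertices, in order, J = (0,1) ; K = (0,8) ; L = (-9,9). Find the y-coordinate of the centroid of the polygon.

Apply Gauss's area formula. First the cross-terms c_i = x_i·y_{i+1} − x_{i+1}·y_i:
  0, 72, -9  ⇒  2A = 63, A = 31.5.
Then Σ (y_i + y_{i+1})·c_i = 1134, so ȳ = 1134 / (6·31.5) = 6.

6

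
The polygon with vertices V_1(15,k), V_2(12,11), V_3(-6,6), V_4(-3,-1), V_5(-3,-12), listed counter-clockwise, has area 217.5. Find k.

7

The doubled signed area Σ (x_i y_{i+1} − x_{i+1} y_i) is linear in k.
With k=0 it equals 540; the coefficient of k is -15 (from the two edges through V_1).
So -15·k + 540 = 2·217.5 = 435 ⇒ k = 7.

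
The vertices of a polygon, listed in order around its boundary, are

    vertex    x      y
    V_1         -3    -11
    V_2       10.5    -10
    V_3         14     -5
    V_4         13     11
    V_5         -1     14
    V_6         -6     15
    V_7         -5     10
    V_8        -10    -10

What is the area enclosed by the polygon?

479.5

Apply Gauss's area formula: 2A = Σ (x_i·y_{i+1} − x_{i+1}·y_i), indices taken mod 8.
V_1→V_2: (-3)(-10) − (10.5)(-11) = 145.5
V_2→V_3: (10.5)(-5) − (14)(-10) = 87.5
V_3→V_4: (14)(11) − (13)(-5) = 219
V_4→V_5: (13)(14) − (-1)(11) = 193
V_5→V_6: (-1)(15) − (-6)(14) = 69
V_6→V_7: (-6)(10) − (-5)(15) = 15
V_7→V_8: (-5)(-10) − (-10)(10) = 150
V_8→V_1: (-10)(-11) − (-3)(-10) = 80
Σ = 959
Area = |Σ|/2 = 479.5.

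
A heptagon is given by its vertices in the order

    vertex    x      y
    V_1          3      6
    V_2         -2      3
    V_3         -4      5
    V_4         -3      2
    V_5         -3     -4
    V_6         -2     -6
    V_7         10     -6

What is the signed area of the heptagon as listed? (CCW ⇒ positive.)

104

Apply the shoelace formula: 2A = Σ (x_i·y_{i+1} − x_{i+1}·y_i), indices taken mod 7.
Σ = (21) + (2) + (7) + (18) + (10) + (72) + (78) = 208
Signed area = Σ/2 = 104 (positive ⇒ counter-clockwise traversal).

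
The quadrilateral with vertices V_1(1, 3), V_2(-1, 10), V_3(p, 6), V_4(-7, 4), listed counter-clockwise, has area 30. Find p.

The doubled signed area Σ (x_i y_{i+1} − x_{i+1} y_i) is linear in p.
With p=0 it equals 24; the coefficient of p is -6 (from the two edges through V_3).
So -6·p + 24 = 2·30 = 60 ⇒ p = -6.

-6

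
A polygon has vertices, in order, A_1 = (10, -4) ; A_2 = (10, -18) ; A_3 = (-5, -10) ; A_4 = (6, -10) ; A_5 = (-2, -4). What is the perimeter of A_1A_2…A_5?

|A_1A_2| = √((0)² + (-14)²) = √196 = 14
|A_2A_3| = √((-15)² + (8)²) = √289 = 17
|A_3A_4| = √((11)² + (0)²) = √121 = 11
|A_4A_5| = √((-8)² + (6)²) = √100 = 10
|A_5A_1| = √((12)² + (0)²) = √144 = 12
Perimeter = 14 + 17 + 11 + 10 + 12 = 64.

64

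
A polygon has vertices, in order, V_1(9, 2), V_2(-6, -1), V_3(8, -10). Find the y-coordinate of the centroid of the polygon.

Apply Gauss's area formula. First the cross-terms c_i = x_i·y_{i+1} − x_{i+1}·y_i:
  3, 68, 106  ⇒  2A = 177, A = 88.5.
Then Σ (y_i + y_{i+1})·c_i = -1593, so ȳ = -1593 / (6·88.5) = -3.

-3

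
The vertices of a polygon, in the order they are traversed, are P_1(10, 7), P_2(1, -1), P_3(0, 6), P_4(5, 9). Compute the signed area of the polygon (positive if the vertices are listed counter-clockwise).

Apply Gauss's area formula: 2A = Σ (x_i·y_{i+1} − x_{i+1}·y_i), indices taken mod 4.
Cross-terms: -17, 6, -30, -55  ⇒  Σ = -96
Signed area = Σ/2 = -48 (negative ⇒ clockwise traversal).

-48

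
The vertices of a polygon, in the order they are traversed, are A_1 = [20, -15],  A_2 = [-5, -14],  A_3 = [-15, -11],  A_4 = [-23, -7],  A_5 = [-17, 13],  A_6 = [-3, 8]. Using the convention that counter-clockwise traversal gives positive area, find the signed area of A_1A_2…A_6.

-644

Apply the shoelace (surveyor's) formula: 2A = Σ (x_i·y_{i+1} − x_{i+1}·y_i), indices taken mod 6.
Σ = (-355) + (-155) + (-148) + (-418) + (-97) + (-115) = -1288
Signed area = Σ/2 = -644 (negative ⇒ clockwise traversal).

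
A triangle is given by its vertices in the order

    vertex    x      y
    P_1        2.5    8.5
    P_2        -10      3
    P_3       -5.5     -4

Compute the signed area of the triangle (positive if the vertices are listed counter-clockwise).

Σ = (92.5) + (56.5) + (-36.75) = 112.25
Signed area = Σ/2 = 56.125 (positive ⇒ counter-clockwise traversal).

56.125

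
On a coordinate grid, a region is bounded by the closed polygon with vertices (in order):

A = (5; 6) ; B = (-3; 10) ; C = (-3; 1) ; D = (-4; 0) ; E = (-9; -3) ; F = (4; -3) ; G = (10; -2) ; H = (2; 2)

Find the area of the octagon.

A→B: (5)(10) − (-3)(6) = 68
B→C: (-3)(1) − (-3)(10) = 27
C→D: (-3)(0) − (-4)(1) = 4
D→E: (-4)(-3) − (-9)(0) = 12
E→F: (-9)(-3) − (4)(-3) = 39
F→G: (4)(-2) − (10)(-3) = 22
G→H: (10)(2) − (2)(-2) = 24
H→A: (2)(6) − (5)(2) = 2
Σ = 198
Area = |Σ|/2 = 99.

99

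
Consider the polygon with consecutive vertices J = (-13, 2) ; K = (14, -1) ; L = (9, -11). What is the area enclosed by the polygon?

142.5

Apply the surveyor's formula: 2A = Σ (x_i·y_{i+1} − x_{i+1}·y_i), indices taken mod 3.
Cross-terms: -15, -145, -125  ⇒  Σ = -285
Area = |Σ|/2 = 142.5.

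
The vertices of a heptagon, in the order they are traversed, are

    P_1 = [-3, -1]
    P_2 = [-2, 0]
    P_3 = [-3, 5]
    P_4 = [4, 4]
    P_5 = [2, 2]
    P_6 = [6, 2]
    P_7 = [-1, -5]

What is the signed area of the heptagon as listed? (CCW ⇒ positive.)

-47

Apply Gauss's area formula: 2A = Σ (x_i·y_{i+1} − x_{i+1}·y_i), indices taken mod 7.
Σ = (-2) + (-10) + (-32) + (0) + (-8) + (-28) + (-14) = -94
Signed area = Σ/2 = -47 (negative ⇒ clockwise traversal).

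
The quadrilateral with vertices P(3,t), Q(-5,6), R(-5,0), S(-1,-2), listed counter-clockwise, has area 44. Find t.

Write out the shoelace sum; only the two edges meeting at P involve t:
2·Area = [((-1)·t − 3·(-2)) + (3·6 − (-5)·t)] + 40
       = 4·t + 64 = 88
⇒ t = 6.

6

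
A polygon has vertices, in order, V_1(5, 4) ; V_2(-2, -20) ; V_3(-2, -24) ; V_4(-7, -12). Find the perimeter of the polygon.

|V_1V_2| = √((-7)² + (-24)²) = √625 = 25
|V_2V_3| = √((0)² + (-4)²) = √16 = 4
|V_3V_4| = √((-5)² + (12)²) = √169 = 13
|V_4V_1| = √((12)² + (16)²) = √400 = 20
Perimeter = 25 + 4 + 13 + 20 = 62.

62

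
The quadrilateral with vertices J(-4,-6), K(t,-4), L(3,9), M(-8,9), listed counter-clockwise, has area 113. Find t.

The doubled signed area Σ (x_i y_{i+1} − x_{i+1} y_i) is linear in t.
With t=0 it equals 211; the coefficient of t is 15 (from the two edges through K).
So 15·t + 211 = 2·113 = 226 ⇒ t = 1.

1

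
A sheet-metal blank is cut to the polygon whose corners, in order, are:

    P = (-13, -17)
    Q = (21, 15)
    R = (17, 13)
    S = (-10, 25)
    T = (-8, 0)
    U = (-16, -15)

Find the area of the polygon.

566

Apply the shoelace (surveyor's) formula: 2A = Σ (x_i·y_{i+1} − x_{i+1}·y_i), indices taken mod 6.
P→Q: (-13)(15) − (21)(-17) = 162
Q→R: (21)(13) − (17)(15) = 18
R→S: (17)(25) − (-10)(13) = 555
S→T: (-10)(0) − (-8)(25) = 200
T→U: (-8)(-15) − (-16)(0) = 120
U→P: (-16)(-17) − (-13)(-15) = 77
Σ = 1132
Area = |Σ|/2 = 566.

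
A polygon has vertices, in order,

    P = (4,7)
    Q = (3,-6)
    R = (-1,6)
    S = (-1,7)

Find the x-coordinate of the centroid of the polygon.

Apply the surveyor's formula. First the cross-terms c_i = x_i·y_{i+1} − x_{i+1}·y_i:
  -45, 12, -1, -35  ⇒  2A = -69, A = -34.5.
Then Σ (x_i + x_{i+1})·c_i = -394, so x̄ = -394 / (6·(-34.5)) = 394/207.

394/207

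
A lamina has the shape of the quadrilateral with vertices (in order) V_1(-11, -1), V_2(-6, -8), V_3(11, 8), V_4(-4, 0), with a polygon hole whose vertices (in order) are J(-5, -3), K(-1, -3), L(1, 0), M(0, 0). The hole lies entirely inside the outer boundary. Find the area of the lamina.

Outer boundary:
Apply the shoelace (surveyor's) formula: 2A = Σ (x_i·y_{i+1} − x_{i+1}·y_i), indices taken mod 4.
Σ = (82) + (40) + (32) + (4) = 158
Area = |Σ|/2 = 79.
Hole:
Apply Gauss's area formula: 2A = Σ (x_i·y_{i+1} − x_{i+1}·y_i), indices taken mod 4.
J→K: (-5)(-3) − (-1)(-3) = 12
K→L: (-1)(0) − (1)(-3) = 3
L→M: (1)(0) − (0)(0) = 0
M→J: (0)(-3) − (-5)(0) = 0
Σ = 15
Area = |Σ|/2 = 7.5.
Net area = 79 − 7.5 = 71.5.

71.5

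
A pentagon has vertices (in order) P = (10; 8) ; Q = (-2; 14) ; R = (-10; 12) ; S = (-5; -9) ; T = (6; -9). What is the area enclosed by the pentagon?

329.5

Apply the shoelace (surveyor's) formula: 2A = Σ (x_i·y_{i+1} − x_{i+1}·y_i), indices taken mod 5.
Cross-terms: 156, 116, 150, 99, 138  ⇒  Σ = 659
Area = |Σ|/2 = 329.5.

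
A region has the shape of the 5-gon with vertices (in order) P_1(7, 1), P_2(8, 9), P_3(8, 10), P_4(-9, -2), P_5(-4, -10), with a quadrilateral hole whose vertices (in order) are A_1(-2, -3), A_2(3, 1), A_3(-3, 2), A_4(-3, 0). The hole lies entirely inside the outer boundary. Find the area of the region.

Outer boundary:
Cross-terms: 55, 8, 74, 82, 66  ⇒  Σ = 285
Area = |Σ|/2 = 142.5.
Hole:
Apply the shoelace (surveyor's) formula: 2A = Σ (x_i·y_{i+1} − x_{i+1}·y_i), indices taken mod 4.
A_1→A_2: (-2)(1) − (3)(-3) = 7
A_2→A_3: (3)(2) − (-3)(1) = 9
A_3→A_4: (-3)(0) − (-3)(2) = 6
A_4→A_1: (-3)(-3) − (-2)(0) = 9
Σ = 31
Area = |Σ|/2 = 15.5.
Net area = 142.5 − 15.5 = 127.

127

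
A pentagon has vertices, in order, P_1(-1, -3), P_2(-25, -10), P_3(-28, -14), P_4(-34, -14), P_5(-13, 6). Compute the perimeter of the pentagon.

80

|P_1P_2| = √((-24)² + (-7)²) = √625 = 25
|P_2P_3| = √((-3)² + (-4)²) = √25 = 5
|P_3P_4| = √((-6)² + (0)²) = √36 = 6
|P_4P_5| = √((21)² + (20)²) = √841 = 29
|P_5P_1| = √((12)² + (-9)²) = √225 = 15
Perimeter = 25 + 5 + 6 + 29 + 15 = 80.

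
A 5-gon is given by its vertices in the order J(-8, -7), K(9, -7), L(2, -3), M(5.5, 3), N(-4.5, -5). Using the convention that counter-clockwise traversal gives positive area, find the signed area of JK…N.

Apply the shoelace (surveyor's) formula: 2A = Σ (x_i·y_{i+1} − x_{i+1}·y_i), indices taken mod 5.
Cross-terms: 119, -13, 22.5, -14, -8.5  ⇒  Σ = 106
Signed area = Σ/2 = 53 (positive ⇒ counter-clockwise traversal).

53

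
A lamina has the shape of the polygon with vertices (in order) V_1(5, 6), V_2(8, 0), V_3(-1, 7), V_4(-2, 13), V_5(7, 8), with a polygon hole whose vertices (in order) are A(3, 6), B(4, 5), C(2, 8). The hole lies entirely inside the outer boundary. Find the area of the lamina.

47.5

Outer boundary:
Σ = (-48) + (56) + (1) + (-107) + (2) = -96
Area = |Σ|/2 = 48.
Hole:
Apply the surveyor's formula: 2A = Σ (x_i·y_{i+1} − x_{i+1}·y_i), indices taken mod 3.
Cross-terms: -9, 22, -12  ⇒  Σ = 1
Area = |Σ|/2 = 0.5.
Net area = 48 − 0.5 = 47.5.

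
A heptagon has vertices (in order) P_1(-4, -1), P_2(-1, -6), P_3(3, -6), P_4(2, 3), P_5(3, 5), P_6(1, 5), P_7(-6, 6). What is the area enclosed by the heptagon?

72.5

Σ = (23) + (24) + (21) + (1) + (10) + (36) + (30) = 145
Area = |Σ|/2 = 72.5.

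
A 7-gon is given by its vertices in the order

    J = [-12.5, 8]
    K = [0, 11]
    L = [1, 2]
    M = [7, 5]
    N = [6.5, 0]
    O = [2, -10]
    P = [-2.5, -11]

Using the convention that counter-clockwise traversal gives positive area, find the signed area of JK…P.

Apply the shoelace formula: 2A = Σ (x_i·y_{i+1} − x_{i+1}·y_i), indices taken mod 7.
J→K: (-12.5)(11) − (0)(8) = -137.5
K→L: (0)(2) − (1)(11) = -11
L→M: (1)(5) − (7)(2) = -9
M→N: (7)(0) − (6.5)(5) = -32.5
N→O: (6.5)(-10) − (2)(0) = -65
O→P: (2)(-11) − (-2.5)(-10) = -47
P→J: (-2.5)(8) − (-12.5)(-11) = -157.5
Σ = -459.5
Signed area = Σ/2 = -229.75 (negative ⇒ clockwise traversal).

-229.75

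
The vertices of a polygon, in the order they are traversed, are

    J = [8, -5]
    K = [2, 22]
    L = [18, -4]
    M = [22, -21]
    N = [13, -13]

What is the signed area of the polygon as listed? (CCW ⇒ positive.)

-241

Apply Gauss's area formula: 2A = Σ (x_i·y_{i+1} − x_{i+1}·y_i), indices taken mod 5.
Cross-terms: 186, -404, -290, -13, 39  ⇒  Σ = -482
Signed area = Σ/2 = -241 (negative ⇒ clockwise traversal).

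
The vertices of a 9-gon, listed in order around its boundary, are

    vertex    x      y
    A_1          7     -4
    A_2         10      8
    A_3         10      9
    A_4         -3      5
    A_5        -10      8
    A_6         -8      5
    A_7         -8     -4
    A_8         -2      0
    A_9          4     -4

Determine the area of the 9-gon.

Cross-terms: 96, 10, 77, 26, 14, 72, -8, 8, 12  ⇒  Σ = 307
Area = |Σ|/2 = 153.5.

153.5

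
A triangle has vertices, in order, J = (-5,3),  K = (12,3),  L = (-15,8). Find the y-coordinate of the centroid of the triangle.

Apply the shoelace (surveyor's) formula. First the cross-terms c_i = x_i·y_{i+1} − x_{i+1}·y_i:
  -51, 141, -5  ⇒  2A = 85, A = 42.5.
Then Σ (y_i + y_{i+1})·c_i = 1190, so ȳ = 1190 / (6·42.5) = 14/3.

14/3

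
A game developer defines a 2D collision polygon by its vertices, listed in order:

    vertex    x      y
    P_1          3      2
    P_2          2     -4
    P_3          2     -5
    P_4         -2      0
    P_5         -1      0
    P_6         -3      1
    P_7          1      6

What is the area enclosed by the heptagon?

Apply the shoelace (surveyor's) formula: 2A = Σ (x_i·y_{i+1} − x_{i+1}·y_i), indices taken mod 7.
P_1→P_2: (3)(-4) − (2)(2) = -16
P_2→P_3: (2)(-5) − (2)(-4) = -2
P_3→P_4: (2)(0) − (-2)(-5) = -10
P_4→P_5: (-2)(0) − (-1)(0) = 0
P_5→P_6: (-1)(1) − (-3)(0) = -1
P_6→P_7: (-3)(6) − (1)(1) = -19
P_7→P_1: (1)(2) − (3)(6) = -16
Σ = -64
Area = |Σ|/2 = 32.

32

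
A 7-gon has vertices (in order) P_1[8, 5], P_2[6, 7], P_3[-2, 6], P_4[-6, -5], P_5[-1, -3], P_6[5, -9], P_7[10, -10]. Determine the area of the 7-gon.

164.5

Apply the shoelace (surveyor's) formula: 2A = Σ (x_i·y_{i+1} − x_{i+1}·y_i), indices taken mod 7.
Σ = (26) + (50) + (46) + (13) + (24) + (40) + (130) = 329
Area = |Σ|/2 = 164.5.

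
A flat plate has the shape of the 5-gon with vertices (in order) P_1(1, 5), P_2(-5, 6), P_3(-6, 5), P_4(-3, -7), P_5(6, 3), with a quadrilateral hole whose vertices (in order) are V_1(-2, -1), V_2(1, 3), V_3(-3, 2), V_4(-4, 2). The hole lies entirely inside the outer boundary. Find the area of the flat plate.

71.5

Outer boundary:
Σ = (31) + (11) + (57) + (33) + (27) = 159
Area = |Σ|/2 = 79.5.
Hole:
Apply the surveyor's formula: 2A = Σ (x_i·y_{i+1} − x_{i+1}·y_i), indices taken mod 4.
V_1→V_2: (-2)(3) − (1)(-1) = -5
V_2→V_3: (1)(2) − (-3)(3) = 11
V_3→V_4: (-3)(2) − (-4)(2) = 2
V_4→V_1: (-4)(-1) − (-2)(2) = 8
Σ = 16
Area = |Σ|/2 = 8.
Net area = 79.5 − 8 = 71.5.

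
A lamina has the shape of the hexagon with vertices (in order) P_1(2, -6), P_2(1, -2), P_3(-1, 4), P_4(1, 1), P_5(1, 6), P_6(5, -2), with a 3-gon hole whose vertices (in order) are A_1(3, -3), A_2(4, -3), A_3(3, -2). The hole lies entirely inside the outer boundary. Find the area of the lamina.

26.5

Outer boundary:
Apply the shoelace (surveyor's) formula: 2A = Σ (x_i·y_{i+1} − x_{i+1}·y_i), indices taken mod 6.
P_1→P_2: (2)(-2) − (1)(-6) = 2
P_2→P_3: (1)(4) − (-1)(-2) = 2
P_3→P_4: (-1)(1) − (1)(4) = -5
P_4→P_5: (1)(6) − (1)(1) = 5
P_5→P_6: (1)(-2) − (5)(6) = -32
P_6→P_1: (5)(-6) − (2)(-2) = -26
Σ = -54
Area = |Σ|/2 = 27.
Hole:
Cross-terms: 3, 1, -3  ⇒  Σ = 1
Area = |Σ|/2 = 0.5.
Net area = 27 − 0.5 = 26.5.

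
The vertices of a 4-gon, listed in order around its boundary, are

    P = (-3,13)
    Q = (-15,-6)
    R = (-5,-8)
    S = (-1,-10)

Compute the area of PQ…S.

P→Q: (-3)(-6) − (-15)(13) = 213
Q→R: (-15)(-8) − (-5)(-6) = 90
R→S: (-5)(-10) − (-1)(-8) = 42
S→P: (-1)(13) − (-3)(-10) = -43
Σ = 302
Area = |Σ|/2 = 151.

151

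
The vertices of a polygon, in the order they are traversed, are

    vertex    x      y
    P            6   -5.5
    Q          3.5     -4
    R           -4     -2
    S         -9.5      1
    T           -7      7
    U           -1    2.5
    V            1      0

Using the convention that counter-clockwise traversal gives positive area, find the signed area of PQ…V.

-64.375

P→Q: (6)(-4) − (3.5)(-5.5) = -4.75
Q→R: (3.5)(-2) − (-4)(-4) = -23
R→S: (-4)(1) − (-9.5)(-2) = -23
S→T: (-9.5)(7) − (-7)(1) = -59.5
T→U: (-7)(2.5) − (-1)(7) = -10.5
U→V: (-1)(0) − (1)(2.5) = -2.5
V→P: (1)(-5.5) − (6)(0) = -5.5
Σ = -128.75
Signed area = Σ/2 = -64.375 (negative ⇒ clockwise traversal).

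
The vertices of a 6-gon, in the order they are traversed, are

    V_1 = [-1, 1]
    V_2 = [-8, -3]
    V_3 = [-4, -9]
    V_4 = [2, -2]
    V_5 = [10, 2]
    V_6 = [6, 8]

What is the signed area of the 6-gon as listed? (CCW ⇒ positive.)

101.5

Apply the shoelace (surveyor's) formula: 2A = Σ (x_i·y_{i+1} − x_{i+1}·y_i), indices taken mod 6.
Σ = (11) + (60) + (26) + (24) + (68) + (14) = 203
Signed area = Σ/2 = 101.5 (positive ⇒ counter-clockwise traversal).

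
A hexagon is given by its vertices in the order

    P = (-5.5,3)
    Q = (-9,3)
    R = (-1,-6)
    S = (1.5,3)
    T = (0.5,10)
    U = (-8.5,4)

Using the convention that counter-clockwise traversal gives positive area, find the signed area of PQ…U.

85.25

Apply the shoelace (surveyor's) formula: 2A = Σ (x_i·y_{i+1} − x_{i+1}·y_i), indices taken mod 6.
Cross-terms: 10.5, 57, 6, 13.5, 87, -3.5  ⇒  Σ = 170.5
Signed area = Σ/2 = 85.25 (positive ⇒ counter-clockwise traversal).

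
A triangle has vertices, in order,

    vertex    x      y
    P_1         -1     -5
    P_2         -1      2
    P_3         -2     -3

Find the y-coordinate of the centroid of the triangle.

Apply Gauss's area formula. First the cross-terms c_i = x_i·y_{i+1} − x_{i+1}·y_i:
  -7, 7, 7  ⇒  2A = 7, A = 3.5.
Then Σ (y_i + y_{i+1})·c_i = -42, so ȳ = -42 / (6·3.5) = -2.

-2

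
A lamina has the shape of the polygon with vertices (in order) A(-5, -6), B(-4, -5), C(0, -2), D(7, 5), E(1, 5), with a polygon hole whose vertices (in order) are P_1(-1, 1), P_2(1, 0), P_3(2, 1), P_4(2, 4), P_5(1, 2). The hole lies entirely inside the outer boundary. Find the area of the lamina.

31.5

Outer boundary:
Σ = (1) + (8) + (14) + (30) + (19) = 72
Area = |Σ|/2 = 36.
Hole:
Apply the shoelace formula: 2A = Σ (x_i·y_{i+1} − x_{i+1}·y_i), indices taken mod 5.
Cross-terms: -1, 1, 6, 0, 3  ⇒  Σ = 9
Area = |Σ|/2 = 4.5.
Net area = 36 − 4.5 = 31.5.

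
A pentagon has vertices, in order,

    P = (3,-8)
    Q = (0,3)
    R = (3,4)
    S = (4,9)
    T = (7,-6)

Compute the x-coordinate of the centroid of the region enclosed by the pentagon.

70/19

Apply Gauss's area formula. First the cross-terms c_i = x_i·y_{i+1} − x_{i+1}·y_i:
  9, -9, 11, -87, -38  ⇒  2A = -114, A = -57.
Then Σ (x_i + x_{i+1})·c_i = -1260, so x̄ = -1260 / (6·(-57)) = 70/19.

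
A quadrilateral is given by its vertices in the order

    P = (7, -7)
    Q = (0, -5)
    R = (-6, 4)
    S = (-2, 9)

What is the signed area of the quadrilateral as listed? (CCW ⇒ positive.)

-80

Apply Gauss's area formula: 2A = Σ (x_i·y_{i+1} − x_{i+1}·y_i), indices taken mod 4.
Σ = (-35) + (-30) + (-46) + (-49) = -160
Signed area = Σ/2 = -80 (negative ⇒ clockwise traversal).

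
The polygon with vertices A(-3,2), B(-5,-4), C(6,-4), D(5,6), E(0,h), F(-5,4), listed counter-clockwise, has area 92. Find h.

6

Write out the shoelace sum; only the two edges meeting at E involve h:
2·Area = [(5·h − 0·6) + (0·4 − (-5)·h)] + 124
       = 10·h + 124 = 184
⇒ h = 6.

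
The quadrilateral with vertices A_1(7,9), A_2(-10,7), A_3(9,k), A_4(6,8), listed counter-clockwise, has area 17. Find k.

The doubled signed area Σ (x_i y_{i+1} − x_{i+1} y_i) is linear in k.
With k=0 it equals 146; the coefficient of k is -16 (from the two edges through A_3).
So -16·k + 146 = 2·17 = 34 ⇒ k = 7.

7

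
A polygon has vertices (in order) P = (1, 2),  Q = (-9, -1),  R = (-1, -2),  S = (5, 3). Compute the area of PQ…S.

24

Apply the surveyor's formula: 2A = Σ (x_i·y_{i+1} − x_{i+1}·y_i), indices taken mod 4.
Σ = (17) + (17) + (7) + (7) = 48
Area = |Σ|/2 = 24.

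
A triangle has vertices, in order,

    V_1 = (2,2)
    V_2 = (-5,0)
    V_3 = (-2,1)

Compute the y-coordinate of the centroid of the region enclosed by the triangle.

Apply the surveyor's formula. First the cross-terms c_i = x_i·y_{i+1} − x_{i+1}·y_i:
  10, -5, -6  ⇒  2A = -1, A = -0.5.
Then Σ (y_i + y_{i+1})·c_i = -3, so ȳ = -3 / (6·(-0.5)) = 1.

1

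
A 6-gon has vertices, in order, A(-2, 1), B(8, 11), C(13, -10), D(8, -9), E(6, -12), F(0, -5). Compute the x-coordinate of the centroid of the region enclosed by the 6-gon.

1597/279

Apply the shoelace (surveyor's) formula. First the cross-terms c_i = x_i·y_{i+1} − x_{i+1}·y_i:
  -30, -223, -37, -42, -30, -10  ⇒  2A = -372, A = -186.
Then Σ (x_i + x_{i+1})·c_i = -6388, so x̄ = -6388 / (6·(-186)) = 1597/279.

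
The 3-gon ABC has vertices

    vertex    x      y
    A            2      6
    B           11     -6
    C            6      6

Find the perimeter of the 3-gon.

32

|AB| = √((9)² + (-12)²) = √225 = 15
|BC| = √((-5)² + (12)²) = √169 = 13
|CA| = √((-4)² + (0)²) = √16 = 4
Perimeter = 15 + 13 + 4 = 32.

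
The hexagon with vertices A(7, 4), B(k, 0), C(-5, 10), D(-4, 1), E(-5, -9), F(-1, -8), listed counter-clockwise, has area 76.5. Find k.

The doubled signed area Σ (x_i y_{i+1} − x_{i+1} y_i) is linear in k.
With k=0 it equals 159; the coefficient of k is 6 (from the two edges through B).
So 6·k + 159 = 2·76.5 = 153 ⇒ k = -1.

-1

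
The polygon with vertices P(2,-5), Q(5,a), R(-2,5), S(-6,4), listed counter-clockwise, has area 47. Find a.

Write out the shoelace sum; only the two edges meeting at Q involve a:
2·Area = [(2·a − 5·(-5)) + (5·5 − (-2)·a)] + 44
       = 4·a + 94 = 94
⇒ a = 0.

0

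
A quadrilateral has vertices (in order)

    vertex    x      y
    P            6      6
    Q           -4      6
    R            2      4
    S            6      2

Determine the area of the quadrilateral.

Apply the shoelace (surveyor's) formula: 2A = Σ (x_i·y_{i+1} − x_{i+1}·y_i), indices taken mod 4.
Σ = (60) + (-28) + (-20) + (24) = 36
Area = |Σ|/2 = 18.

18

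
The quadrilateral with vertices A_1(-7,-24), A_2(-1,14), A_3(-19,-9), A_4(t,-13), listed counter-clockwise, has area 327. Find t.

Write out the shoelace sum; only the two edges meeting at A_4 involve t:
2·Area = [((-19)·(-13) − t·(-9)) + (t·(-24) − (-7)·(-13))] + 153
       = -15·t + 309 = 654
⇒ t = -23.

-23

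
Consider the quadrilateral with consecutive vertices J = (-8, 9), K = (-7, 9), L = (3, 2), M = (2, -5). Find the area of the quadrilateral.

Apply the surveyor's formula: 2A = Σ (x_i·y_{i+1} − x_{i+1}·y_i), indices taken mod 4.
Σ = (-9) + (-41) + (-19) + (-22) = -91
Area = |Σ|/2 = 45.5.

45.5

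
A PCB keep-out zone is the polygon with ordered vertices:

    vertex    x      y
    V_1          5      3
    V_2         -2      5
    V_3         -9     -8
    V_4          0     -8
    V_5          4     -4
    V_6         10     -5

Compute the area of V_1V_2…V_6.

135.5

Σ = (31) + (61) + (72) + (32) + (20) + (55) = 271
Area = |Σ|/2 = 135.5.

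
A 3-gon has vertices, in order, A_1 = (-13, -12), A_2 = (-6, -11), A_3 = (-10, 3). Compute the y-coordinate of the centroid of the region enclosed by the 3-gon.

Apply the shoelace (surveyor's) formula. First the cross-terms c_i = x_i·y_{i+1} − x_{i+1}·y_i:
  71, -128, 159  ⇒  2A = 102, A = 51.
Then Σ (y_i + y_{i+1})·c_i = -2040, so ȳ = -2040 / (6·51) = -20/3.

-20/3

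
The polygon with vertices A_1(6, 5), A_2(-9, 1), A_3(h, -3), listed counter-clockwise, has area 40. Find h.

The doubled signed area Σ (x_i y_{i+1} − x_{i+1} y_i) is linear in h.
With h=0 it equals 96; the coefficient of h is 4 (from the two edges through A_3).
So 4·h + 96 = 2·40 = 80 ⇒ h = -4.

-4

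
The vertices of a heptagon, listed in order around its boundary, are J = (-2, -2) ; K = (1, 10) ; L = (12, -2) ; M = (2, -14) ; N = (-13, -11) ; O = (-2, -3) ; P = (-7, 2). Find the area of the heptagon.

Apply the surveyor's formula: 2A = Σ (x_i·y_{i+1} − x_{i+1}·y_i), indices taken mod 7.
Σ = (-18) + (-122) + (-164) + (-204) + (17) + (-25) + (18) = -498
Area = |Σ|/2 = 249.

249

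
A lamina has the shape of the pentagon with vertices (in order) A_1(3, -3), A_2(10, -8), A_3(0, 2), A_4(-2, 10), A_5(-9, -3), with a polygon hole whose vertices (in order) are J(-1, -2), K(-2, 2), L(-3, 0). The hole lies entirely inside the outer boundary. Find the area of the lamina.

78

Outer boundary:
Apply the shoelace formula: 2A = Σ (x_i·y_{i+1} − x_{i+1}·y_i), indices taken mod 5.
Cross-terms: 6, 20, 4, 96, 36  ⇒  Σ = 162
Area = |Σ|/2 = 81.
Hole:
J→K: (-1)(2) − (-2)(-2) = -6
K→L: (-2)(0) − (-3)(2) = 6
L→J: (-3)(-2) − (-1)(0) = 6
Σ = 6
Area = |Σ|/2 = 3.
Net area = 81 − 3 = 78.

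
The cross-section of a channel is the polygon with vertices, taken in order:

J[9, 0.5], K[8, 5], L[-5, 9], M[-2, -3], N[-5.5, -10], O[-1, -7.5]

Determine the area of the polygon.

Σ = (41) + (97) + (33) + (3.5) + (31.25) + (67) = 272.75
Area = |Σ|/2 = 136.375.

136.375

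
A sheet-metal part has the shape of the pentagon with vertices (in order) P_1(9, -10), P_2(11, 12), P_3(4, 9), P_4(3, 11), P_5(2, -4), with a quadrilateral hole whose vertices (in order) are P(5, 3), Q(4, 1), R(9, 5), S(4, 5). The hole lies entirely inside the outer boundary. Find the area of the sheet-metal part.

Outer boundary:
Apply the surveyor's formula: 2A = Σ (x_i·y_{i+1} − x_{i+1}·y_i), indices taken mod 5.
P_1→P_2: (9)(12) − (11)(-10) = 218
P_2→P_3: (11)(9) − (4)(12) = 51
P_3→P_4: (4)(11) − (3)(9) = 17
P_4→P_5: (3)(-4) − (2)(11) = -34
P_5→P_1: (2)(-10) − (9)(-4) = 16
Σ = 268
Area = |Σ|/2 = 134.
Hole:
Σ = (-7) + (11) + (25) + (-13) = 16
Area = |Σ|/2 = 8.
Net area = 134 − 8 = 126.

126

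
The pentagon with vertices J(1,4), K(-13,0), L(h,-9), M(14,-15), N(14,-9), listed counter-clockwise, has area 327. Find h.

Write out the shoelace sum; only the two edges meeting at L involve h:
2·Area = [((-13)·(-9) − h·0) + (h·(-15) − 14·(-9))] + 201
       = -15·h + 444 = 654
⇒ h = -14.

-14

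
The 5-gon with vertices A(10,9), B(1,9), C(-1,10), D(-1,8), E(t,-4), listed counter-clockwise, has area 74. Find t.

Write out the shoelace sum; only the two edges meeting at E involve t:
2·Area = [((-1)·(-4) − t·8) + (t·9 − 10·(-4))] + 102
       = 1·t + 146 = 148
⇒ t = 2.

2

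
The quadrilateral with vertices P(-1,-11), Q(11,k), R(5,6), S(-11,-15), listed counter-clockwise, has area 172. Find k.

-10

The doubled signed area Σ (x_i y_{i+1} − x_{i+1} y_i) is linear in k.
With k=0 it equals 284; the coefficient of k is -6 (from the two edges through Q).
So -6·k + 284 = 2·172 = 344 ⇒ k = -10.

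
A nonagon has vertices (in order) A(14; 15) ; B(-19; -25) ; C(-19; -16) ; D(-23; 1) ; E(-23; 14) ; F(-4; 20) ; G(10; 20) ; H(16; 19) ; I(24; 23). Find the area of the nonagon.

893

A→B: (14)(-25) − (-19)(15) = -65
B→C: (-19)(-16) − (-19)(-25) = -171
C→D: (-19)(1) − (-23)(-16) = -387
D→E: (-23)(14) − (-23)(1) = -299
E→F: (-23)(20) − (-4)(14) = -404
F→G: (-4)(20) − (10)(20) = -280
G→H: (10)(19) − (16)(20) = -130
H→I: (16)(23) − (24)(19) = -88
I→A: (24)(15) − (14)(23) = 38
Σ = -1786
Area = |Σ|/2 = 893.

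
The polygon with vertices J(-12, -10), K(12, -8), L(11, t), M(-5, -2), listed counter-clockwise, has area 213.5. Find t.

The doubled signed area Σ (x_i y_{i+1} − x_{i+1} y_i) is linear in t.
With t=0 it equals 308; the coefficient of t is 17 (from the two edges through L).
So 17·t + 308 = 2·213.5 = 427 ⇒ t = 7.

7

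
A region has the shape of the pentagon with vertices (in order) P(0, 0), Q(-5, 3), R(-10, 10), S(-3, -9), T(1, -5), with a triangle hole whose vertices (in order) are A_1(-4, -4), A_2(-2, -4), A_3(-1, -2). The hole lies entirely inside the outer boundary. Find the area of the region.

60

Outer boundary:
Σ = (0) + (-20) + (120) + (24) + (0) = 124
Area = |Σ|/2 = 62.
Hole:
Apply the shoelace (surveyor's) formula: 2A = Σ (x_i·y_{i+1} − x_{i+1}·y_i), indices taken mod 3.
Σ = (8) + (0) + (-4) = 4
Area = |Σ|/2 = 2.
Net area = 62 − 2 = 60.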